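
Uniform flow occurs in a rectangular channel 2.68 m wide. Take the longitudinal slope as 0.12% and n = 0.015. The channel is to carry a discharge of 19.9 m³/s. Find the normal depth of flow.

Manning's equation rearranged: A R^(2/3) = nQ / (1·√S) = 0.015 × 19.9 / (√0.0012) = 8.617.
At y = 4.11 m: A R^(2/3) = 11.09 — high.
At y = 2.96 m: A R^(2/3) = 7.517 — low.
At y = 3.32 m: A R^(2/3) = 8.627 — ≈ 8.617.

y_n = 3.32 m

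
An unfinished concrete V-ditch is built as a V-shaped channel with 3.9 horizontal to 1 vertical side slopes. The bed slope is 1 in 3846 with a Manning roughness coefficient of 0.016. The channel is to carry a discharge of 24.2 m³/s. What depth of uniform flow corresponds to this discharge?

Manning's equation rearranged: A R^(2/3) = nQ / (1·√S) = 0.016 × 24.2 / (√0.00026) = 24.01.
At y = 1.95 m: A R^(2/3) = 14.28 — short.
At y = 2.37 m: A R^(2/3) = 24.02 — close enough.

y_n = 2.37 m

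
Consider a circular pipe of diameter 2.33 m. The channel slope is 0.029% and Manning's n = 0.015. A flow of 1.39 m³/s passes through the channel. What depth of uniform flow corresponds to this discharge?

Manning's equation rearranged: A R^(2/3) = nQ / (1·√S) = 0.015 × 1.39 / (√0.00029) = 1.224.
At y = 0.815 m: A R^(2/3) = 0.7811 — short.
At y = 1.26 m: A R^(2/3) = 1.695 — over.
At y = 1.04 m: A R^(2/3) = 1.221 — ≈ 1.224.

y_n = 1.04 m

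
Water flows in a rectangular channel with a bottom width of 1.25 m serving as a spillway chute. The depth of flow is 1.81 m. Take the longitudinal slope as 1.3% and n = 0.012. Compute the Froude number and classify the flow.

Flow area A = b·y = 1.25 × 1.81 = 2.263 m². Wetted perimeter P = b + 2y = 1.25 + 2×1.81 = 4.87 m.
Hydraulic radius R = A/P = 2.263/4.87 = 0.4646 m.
V = (1/n) R^(2/3) √S = (1/0.012) × 0.4646^(2/3) × √0.013 = 5.699 m/s. Hydraulic depth D_h = A/T = 2.263/1.25 = 1.81 m.
Froude number Fr = V/√(g·D_h) = 5.699/√(9.81×1.81) = 1.35, which is greater than 1, so the flow is supercritical.

supercritical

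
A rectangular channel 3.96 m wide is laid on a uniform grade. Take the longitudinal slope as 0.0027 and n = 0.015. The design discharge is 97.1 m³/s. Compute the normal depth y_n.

y_n = 5.51 m

Manning's equation rearranged: A R^(2/3) = nQ / (1·√S) = 0.015 × 97.1 / (√0.0027) = 28.03.
Try y = 6.63 m: A R^(2/3) = 34.78 — high.
Try y = 3.96 m: A R^(2/3) = 18.87 — low.
Try y = 5.51 m: A R^(2/3) = 28.04 — close enough.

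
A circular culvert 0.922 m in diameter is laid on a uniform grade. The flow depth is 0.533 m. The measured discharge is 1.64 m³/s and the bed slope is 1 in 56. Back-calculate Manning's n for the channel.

For a circular section of diameter D = 0.922 m at depth y = 0.533 m, the central angle is θ = 2 arccos(1 − 2y/D) = 3.455 rad. Then A = (D²/8)(θ − sin θ) = 0.3999 m² and P = Dθ/2 = 1.593 m.
Hydraulic radius R = A/P = 0.3999/1.593 = 0.2511 m.
Rearranging Manning's equation: n = (1/Q) A R^(2/3) S^(1/2) = (1/1.64) × 0.3999 × 0.2511^(2/3) × √0.01786 = 0.013.

n = 0.013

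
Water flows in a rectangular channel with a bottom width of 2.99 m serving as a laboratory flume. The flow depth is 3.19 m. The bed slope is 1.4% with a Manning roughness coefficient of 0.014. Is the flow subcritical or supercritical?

supercritical

Flow area A = b·y = 2.99 × 3.19 = 9.538 m². Wetted perimeter P = b + 2y = 2.99 + 2×3.19 = 9.37 m.
Hydraulic radius R = A/P = 9.538/9.37 = 1.018 m.
V = (1/n) R^(2/3) √S = (1/0.014) × 1.018^(2/3) × √0.014 = 8.552 m/s. Hydraulic depth D_h = A/T = 9.538/2.99 = 3.19 m.
Froude number Fr = V/√(g·D_h) = 8.552/√(9.81×3.19) = 1.53, which is greater than 1, so the flow is supercritical.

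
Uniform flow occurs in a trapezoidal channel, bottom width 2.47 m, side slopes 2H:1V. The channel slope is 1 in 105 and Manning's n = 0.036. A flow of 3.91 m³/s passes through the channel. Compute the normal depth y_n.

y_n = 0.648 m

Manning's equation rearranged: A R^(2/3) = nQ / (1·√S) = 0.036 × 3.91 / (√0.009524) = 1.442.
Trying y = 0.711 m: A R^(2/3) = 1.719 — high.
Trying y = 0.565 m: A R^(2/3) = 1.117 — low.
Trying y = 0.648 m: A R^(2/3) = 1.443 — close enough.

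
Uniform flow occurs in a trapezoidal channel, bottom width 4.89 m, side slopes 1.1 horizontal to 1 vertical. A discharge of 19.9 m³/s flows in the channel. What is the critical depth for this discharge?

y_c = 1.09 m

At critical depth, Q² T / (g A³) = 1, i.e. A³/T = Q²/g = 19.9²/9.81 = 40.37.
At y = 1.22 m: A³/T = 58.03 — over.
At y = 0.899 m: A³/T = 21.5 — short.
At y = 1.09 m: A³/T = 40.12 — close enough.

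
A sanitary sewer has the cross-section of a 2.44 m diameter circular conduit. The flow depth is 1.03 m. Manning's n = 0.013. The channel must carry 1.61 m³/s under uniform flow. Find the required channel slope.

S = 0.00028

For a circular section of diameter D = 2.44 m at depth y = 1.03 m, the central angle is θ = 2 arccos(1 − 2y/D) = 2.829 rad. Then A = (D²/8)(θ − sin θ) = 1.876 m² and P = Dθ/2 = 3.451 m.
Hydraulic radius R = A/P = 1.876/3.451 = 0.5437 m.
From Manning's equation, S = [nQ / (1 A R^(2/3))]² = [0.013 × 1.61 / (1 × 1.876 × 0.5437^(2/3))]² = 0.00028.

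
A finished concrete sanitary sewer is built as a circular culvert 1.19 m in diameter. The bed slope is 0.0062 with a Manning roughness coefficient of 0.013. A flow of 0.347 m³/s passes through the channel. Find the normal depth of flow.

Manning's equation rearranged: A R^(2/3) = nQ / (1·√S) = 0.013 × 0.347 / (√0.0062) = 0.05729.
Trying y = 0.346 m: A R^(2/3) = 0.09134 — too large.
Trying y = 0.273 m: A R^(2/3) = 0.05721 — ≈ 0.05729.

y_n = 0.273 m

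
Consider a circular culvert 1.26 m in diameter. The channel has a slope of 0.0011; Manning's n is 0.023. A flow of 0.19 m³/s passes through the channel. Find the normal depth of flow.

Manning's equation rearranged: A R^(2/3) = nQ / (1·√S) = 0.023 × 0.19 / (√0.0011) = 0.1318.
Try y = 0.497 m: A R^(2/3) = 0.1896 — too large.
Try y = 0.409 m: A R^(2/3) = 0.1316 — ≈ 0.1318.

y_n = 0.409 m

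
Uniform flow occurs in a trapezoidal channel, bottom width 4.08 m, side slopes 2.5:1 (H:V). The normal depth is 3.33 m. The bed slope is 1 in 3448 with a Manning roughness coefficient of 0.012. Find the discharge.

With bottom width b = 4.08 m and side slope z = 2.5: A = (b + zy)y = (4.08 + 2.5×3.33)×3.33 = 41.31 m²; P = b + 2y√(1+z²) = 4.08 + 2×3.33×2.693 = 22.01 m.
Hydraulic radius R = A/P = 41.31/22.01 = 1.877 m.
Manning's equation: Q = (1/n) A R^(2/3) S^(1/2) = (1/0.012) × 41.31 × 1.877^(2/3) × 0.00029^(1/2) = 89.2 m³/s.

Q = 89.2 m³/s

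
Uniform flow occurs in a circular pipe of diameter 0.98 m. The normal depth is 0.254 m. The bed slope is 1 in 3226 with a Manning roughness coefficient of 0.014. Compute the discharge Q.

For a circular section of diameter D = 0.98 m at depth y = 0.254 m, the central angle is θ = 2 arccos(1 − 2y/D) = 2.137 rad. Then A = (D²/8)(θ − sin θ) = 0.1552 m² and P = Dθ/2 = 1.047 m.
Hydraulic radius R = A/P = 0.1552/1.047 = 0.1482 m.
Manning's equation: Q = (1/n) A R^(2/3) S^(1/2) = (1/0.014) × 0.1552 × 0.1482^(2/3) × 0.00031^(1/2) = 0.0546 m³/s.

Q = 0.0546 m³/s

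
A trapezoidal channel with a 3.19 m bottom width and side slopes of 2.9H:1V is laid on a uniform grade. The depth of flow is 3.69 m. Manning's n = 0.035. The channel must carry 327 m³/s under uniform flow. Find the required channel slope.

S = 0.02

With bottom width b = 3.19 m and side slope z = 2.9: A = (b + zy)y = (3.19 + 2.9×3.69)×3.69 = 51.26 m²; P = b + 2y√(1+z²) = 3.19 + 2×3.69×3.068 = 25.83 m.
Hydraulic radius R = A/P = 51.26/25.83 = 1.985 m.
From Manning's equation, S = [nQ / (1 A R^(2/3))]² = [0.035 × 327 / (1 × 51.26 × 1.985^(2/3))]² = 0.02.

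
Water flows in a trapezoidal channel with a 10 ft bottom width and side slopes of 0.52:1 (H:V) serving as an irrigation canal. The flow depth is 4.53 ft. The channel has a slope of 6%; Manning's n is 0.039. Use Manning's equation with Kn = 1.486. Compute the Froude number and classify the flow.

supercritical

With bottom width b = 10 ft and side slope z = 0.52: A = (b + zy)y = (10 + 0.52×4.53)×4.53 = 55.97 ft²; P = b + 2y√(1+z²) = 10 + 2×4.53×1.127 = 20.21 ft.
Hydraulic radius R = A/P = 55.97/20.21 = 2.769 ft.
V = (1.486/n) R^(2/3) √S = (1.486/0.039) × 2.769^(2/3) × √0.06 = 18.41 ft/s. Hydraulic depth D_h = A/T = 55.97/14.71 = 3.805 ft.
Froude number Fr = V/√(g·D_h) = 18.41/√(32.2×3.805) = 1.66, which is greater than 1, so the flow is supercritical.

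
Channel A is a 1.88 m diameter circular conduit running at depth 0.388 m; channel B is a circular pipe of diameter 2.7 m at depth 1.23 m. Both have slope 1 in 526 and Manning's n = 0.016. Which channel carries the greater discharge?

channel B

Channel A: For a circular section of diameter D = 1.88 m at depth y = 0.388 m, the central angle is θ = 2 arccos(1 − 2y/D) = 1.886 rad. Then A = (D²/8)(θ − sin θ) = 0.4134 m² and P = Dθ/2 = 1.773 m. Hydraulic radius R = A/P = 0.4134/1.773 = 0.2331 m. Q_A = (1/0.016)·0.4134·0.2331^(2/3)·√0.001901 = 0.4267 m³/s.
Channel B: For a circular section of diameter D = 2.7 m at depth y = 1.23 m, the central angle is θ = 2 arccos(1 − 2y/D) = 2.964 rad. Then A = (D²/8)(θ − sin θ) = 2.539 m² and P = Dθ/2 = 4.001 m. Hydraulic radius R = A/P = 2.539/4.001 = 0.6347 m. Q_B = (1/0.016)·2.539·0.6347^(2/3)·√0.001901 = 5.11 m³/s.
Q_A = 0.4267 m³/s vs Q_B = 5.11 m³/s, so channel B carries more.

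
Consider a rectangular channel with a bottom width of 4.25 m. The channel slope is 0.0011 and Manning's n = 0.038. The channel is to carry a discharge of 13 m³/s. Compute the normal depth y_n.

Manning's equation rearranged: A R^(2/3) = nQ / (1·√S) = 0.038 × 13 / (√0.0011) = 14.89.
At y = 2.24 m: A R^(2/3) = 10.09 — short.
At y = 3.81 m: A R^(2/3) = 19.92 — over.
At y = 3.02 m: A R^(2/3) = 14.87 — ≈ 14.89.

y_n = 3.02 m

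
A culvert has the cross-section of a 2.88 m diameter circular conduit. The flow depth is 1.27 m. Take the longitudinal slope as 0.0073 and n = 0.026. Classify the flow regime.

subcritical

For a circular section of diameter D = 2.88 m at depth y = 1.27 m, the central angle is θ = 2 arccos(1 − 2y/D) = 2.905 rad. Then A = (D²/8)(θ − sin θ) = 2.769 m² and P = Dθ/2 = 4.183 m.
Hydraulic radius R = A/P = 2.769/4.183 = 0.6619 m.
V = (1/n) R^(2/3) √S = (1/0.026) × 0.6619^(2/3) × √0.0073 = 2.496 m/s. Hydraulic depth D_h = A/T = 2.769/2.86 = 0.9681 m.
Froude number Fr = V/√(g·D_h) = 2.496/√(9.81×0.9681) = 0.81, which is less than 1, so the flow is subcritical.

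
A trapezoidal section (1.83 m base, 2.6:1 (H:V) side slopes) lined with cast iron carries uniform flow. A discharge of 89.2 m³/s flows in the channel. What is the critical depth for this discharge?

At critical depth, Q² T / (g A³) = 1, i.e. A³/T = Q²/g = 89.2²/9.81 = 811.1.
Try y = 2.2 m: A³/T = 345.3 — short.
Try y = 2.98 m: A³/T = 1342 — over.
Try y = 2.67 m: A³/T = 817.6 — matches.

y_c = 2.67 m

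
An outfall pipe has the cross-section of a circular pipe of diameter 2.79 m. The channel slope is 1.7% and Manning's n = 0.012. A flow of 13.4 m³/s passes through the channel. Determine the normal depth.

y_n = 0.964 m

Manning's equation rearranged: A R^(2/3) = nQ / (1·√S) = 0.012 × 13.4 / (√0.017) = 1.233.
At y = 0.67 m: A R^(2/3) = 0.6081 — too small.
At y = 1.23 m: A R^(2/3) = 1.931 — too large.
At y = 0.964 m: A R^(2/3) = 1.234 — close enough.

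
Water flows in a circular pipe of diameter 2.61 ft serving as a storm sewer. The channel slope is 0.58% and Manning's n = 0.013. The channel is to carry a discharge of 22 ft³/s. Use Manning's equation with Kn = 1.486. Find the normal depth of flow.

Manning's equation rearranged: A R^(2/3) = nQ / (1.486·√S) = 0.013 × 22 / (1.486 × √0.0058) = 2.527.
Try y = 1.04 ft: A R^(2/3) = 1.347 — short.
Try y = 1.75 ft: A R^(2/3) = 3.18 — over.
Try y = 1.5 ft: A R^(2/3) = 2.529 — close enough.

y_n = 1.5 ft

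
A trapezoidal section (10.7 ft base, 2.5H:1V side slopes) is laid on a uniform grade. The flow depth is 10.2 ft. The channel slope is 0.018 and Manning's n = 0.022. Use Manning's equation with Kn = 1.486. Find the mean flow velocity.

V = 28.7 ft/s

With bottom width b = 10.7 ft and side slope z = 2.5: A = (b + zy)y = (10.7 + 2.5×10.2)×10.2 = 369.2 ft²; P = b + 2y√(1+z²) = 10.7 + 2×10.2×2.693 = 65.63 ft.
Hydraulic radius R = A/P = 369.2/65.63 = 5.626 ft.
From Manning's equation, V = (1.486/n) R^(2/3) S^(1/2) = (1.486/0.022) × 5.626^(2/3) × 0.018^(1/2) = 28.7 ft/s.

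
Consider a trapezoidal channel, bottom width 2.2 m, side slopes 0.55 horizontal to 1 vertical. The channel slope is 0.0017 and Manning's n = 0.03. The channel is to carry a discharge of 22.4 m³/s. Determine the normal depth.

Manning's equation rearranged: A R^(2/3) = nQ / (1·√S) = 0.03 × 22.4 / (√0.0017) = 16.3.
At y = 4.21 m: A R^(2/3) = 26.11 — too large.
At y = 2.62 m: A R^(2/3) = 10.57 — too small.
At y = 3.3 m: A R^(2/3) = 16.27 — close enough.

y_n = 3.3 m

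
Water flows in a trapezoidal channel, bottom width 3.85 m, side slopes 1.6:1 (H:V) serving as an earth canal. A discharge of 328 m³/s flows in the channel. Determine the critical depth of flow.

y_c = 5.05 m

At critical depth, Q² T / (g A³) = 1, i.e. A³/T = Q²/g = 328²/9.81 = 10970.
Try y = 6.45 m: A³/T = 31170 — too large.
Try y = 3.59 m: A³/T = 2664 — too small.
Try y = 5.05 m: A³/T = 10930 — matches.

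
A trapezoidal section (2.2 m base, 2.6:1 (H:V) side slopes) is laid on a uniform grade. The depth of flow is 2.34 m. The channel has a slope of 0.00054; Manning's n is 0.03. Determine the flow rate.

Q = 17.6 m³/s

With bottom width b = 2.2 m and side slope z = 2.6: A = (b + zy)y = (2.2 + 2.6×2.34)×2.34 = 19.38 m²; P = b + 2y√(1+z²) = 2.2 + 2×2.34×2.786 = 15.24 m.
Hydraulic radius R = A/P = 19.38/15.24 = 1.272 m.
Manning's equation: Q = (1/n) A R^(2/3) S^(1/2) = (1/0.03) × 19.38 × 1.272^(2/3) × 0.00054^(1/2) = 17.6 m³/s.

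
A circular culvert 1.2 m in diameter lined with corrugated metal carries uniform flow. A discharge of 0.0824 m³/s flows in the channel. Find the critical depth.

y_c = 0.15 m

At critical depth, Q² T / (g A³) = 1, i.e. A³/T = Q²/g = 0.0824²/9.81 = 0.0006921.
Trying y = 0.178 m: A³/T = 0.001344 — high.
Trying y = 0.133 m: A³/T = 0.0004255 — low.
Trying y = 0.15 m: A³/T = 0.0006844 — ≈ 0.0006921.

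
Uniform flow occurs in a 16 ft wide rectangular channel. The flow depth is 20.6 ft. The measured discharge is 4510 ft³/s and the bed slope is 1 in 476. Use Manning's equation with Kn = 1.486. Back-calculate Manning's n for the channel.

Flow area A = b·y = 16 × 20.6 = 329.6 ft². Wetted perimeter P = b + 2y = 16 + 2×20.6 = 57.2 ft.
Hydraulic radius R = A/P = 329.6/57.2 = 5.762 ft.
Rearranging Manning's equation: n = (1.486/Q) A R^(2/3) S^(1/2) = (1.486/4510) × 329.6 × 5.762^(2/3) × √0.002101 = 0.016.

n = 0.016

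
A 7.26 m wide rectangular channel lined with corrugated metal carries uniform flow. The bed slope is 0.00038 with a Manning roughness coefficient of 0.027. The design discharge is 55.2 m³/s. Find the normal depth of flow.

y_n = 6.09 m

Manning's equation rearranged: A R^(2/3) = nQ / (1·√S) = 0.027 × 55.2 / (√0.00038) = 76.46.
Trying y = 6.86 m: A R^(2/3) = 88.63 — too large.
Trying y = 6.09 m: A R^(2/3) = 76.46 — matches.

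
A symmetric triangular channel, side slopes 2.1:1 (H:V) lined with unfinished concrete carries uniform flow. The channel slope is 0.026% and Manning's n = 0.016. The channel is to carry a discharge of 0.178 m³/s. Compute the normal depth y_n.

y_n = 0.482 m

Manning's equation rearranged: A R^(2/3) = nQ / (1·√S) = 0.016 × 0.178 / (√0.00026) = 0.1766.
Try y = 0.426 m: A R^(2/3) = 0.127 — short.
Try y = 0.563 m: A R^(2/3) = 0.2671 — over.
Try y = 0.482 m: A R^(2/3) = 0.1765 — close enough.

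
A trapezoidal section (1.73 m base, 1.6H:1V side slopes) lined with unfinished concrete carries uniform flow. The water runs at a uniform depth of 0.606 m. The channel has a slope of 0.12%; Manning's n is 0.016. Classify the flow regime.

subcritical

With bottom width b = 1.73 m and side slope z = 1.6: A = (b + zy)y = (1.73 + 1.6×0.606)×0.606 = 1.636 m²; P = b + 2y√(1+z²) = 1.73 + 2×0.606×1.887 = 4.017 m.
Hydraulic radius R = A/P = 1.636/4.017 = 0.4073 m.
V = (1/n) R^(2/3) √S = (1/0.016) × 0.4073^(2/3) × √0.0012 = 1.19 m/s. Hydraulic depth D_h = A/T = 1.636/3.669 = 0.4459 m.
Froude number Fr = V/√(g·D_h) = 1.19/√(9.81×0.4459) = 0.569, which is less than 1, so the flow is subcritical.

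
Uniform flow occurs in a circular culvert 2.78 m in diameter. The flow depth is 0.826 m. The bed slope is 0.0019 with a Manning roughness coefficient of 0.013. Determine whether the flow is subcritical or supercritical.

For a circular section of diameter D = 2.78 m at depth y = 0.826 m, the central angle is θ = 2 arccos(1 − 2y/D) = 2.306 rad. Then A = (D²/8)(θ − sin θ) = 1.511 m² and P = Dθ/2 = 3.205 m.
Hydraulic radius R = A/P = 1.511/3.205 = 0.4715 m.
V = (1/n) R^(2/3) √S = (1/0.013) × 0.4715^(2/3) × √0.0019 = 2.031 m/s. Hydraulic depth D_h = A/T = 1.511/2.541 = 0.5947 m.
Froude number Fr = V/√(g·D_h) = 2.031/√(9.81×0.5947) = 0.841, which is less than 1, so the flow is subcritical.

subcritical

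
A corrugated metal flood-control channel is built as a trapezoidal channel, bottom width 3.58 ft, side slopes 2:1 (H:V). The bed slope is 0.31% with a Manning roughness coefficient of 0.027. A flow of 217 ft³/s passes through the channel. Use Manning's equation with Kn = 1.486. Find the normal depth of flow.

y_n = 3.85 ft

Manning's equation rearranged: A R^(2/3) = nQ / (1.486·√S) = 0.027 × 217 / (1.486 × √0.0031) = 70.81.
Try y = 3.43 ft: A R^(2/3) = 54.79 — short.
Try y = 4.31 ft: A R^(2/3) = 91.64 — over.
Try y = 3.85 ft: A R^(2/3) = 70.95 — matches.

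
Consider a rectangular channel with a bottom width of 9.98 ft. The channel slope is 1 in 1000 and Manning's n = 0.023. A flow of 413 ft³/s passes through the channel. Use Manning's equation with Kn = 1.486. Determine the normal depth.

y_n = 9.25 ft

Manning's equation rearranged: A R^(2/3) = nQ / (1.486·√S) = 0.023 × 413 / (1.486 × √0.001) = 202.1.
At y = 7.29 ft: A R^(2/3) = 150.1 — low.
At y = 11.7 ft: A R^(2/3) = 269.1 — high.
At y = 9.25 ft: A R^(2/3) = 202.2 — ≈ 202.1.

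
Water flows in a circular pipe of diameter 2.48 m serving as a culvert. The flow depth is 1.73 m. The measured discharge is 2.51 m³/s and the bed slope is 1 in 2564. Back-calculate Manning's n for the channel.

n = 0.023

For a circular section of diameter D = 2.48 m at depth y = 1.73 m, the central angle is θ = 2 arccos(1 − 2y/D) = 3.954 rad. Then A = (D²/8)(θ − sin θ) = 3.598 m² and P = Dθ/2 = 4.903 m.
Hydraulic radius R = A/P = 3.598/4.903 = 0.7338 m.
Rearranging Manning's equation: n = (1/Q) A R^(2/3) S^(1/2) = (1/2.51) × 3.598 × 0.7338^(2/3) × √0.00039 = 0.023.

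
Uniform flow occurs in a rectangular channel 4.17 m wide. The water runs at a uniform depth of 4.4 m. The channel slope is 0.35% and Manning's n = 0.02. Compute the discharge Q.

Flow area A = b·y = 4.17 × 4.4 = 18.35 m². Wetted perimeter P = b + 2y = 4.17 + 2×4.4 = 12.97 m.
Hydraulic radius R = A/P = 18.35/12.97 = 1.415 m.
Manning's equation: Q = (1/n) A R^(2/3) S^(1/2) = (1/0.02) × 18.35 × 1.415^(2/3) × 0.0035^(1/2) = 68.4 m³/s.

Q = 68.4 m³/s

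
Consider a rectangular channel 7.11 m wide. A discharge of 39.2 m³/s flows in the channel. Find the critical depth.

y_c = 1.46 m

For a rectangular channel, critical depth y_c = (q²/g)^(1/3) where q = Q/b = 39.2/7.11 = 5.513 m²/s.
So y_c = (5.513²/9.81)^(1/3) = 1.46 m.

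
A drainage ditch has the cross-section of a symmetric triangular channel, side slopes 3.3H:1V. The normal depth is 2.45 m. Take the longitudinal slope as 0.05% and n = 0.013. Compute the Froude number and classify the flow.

subcritical

For a triangular section with side slope z = 3.3: A = zy² = 3.3×2.45² = 19.81 m²; P = 2y√(1+z²) = 2×2.45×3.448 = 16.9 m.
Hydraulic radius R = A/P = 19.81/16.9 = 1.172 m.
V = (1/n) R^(2/3) √S = (1/0.013) × 1.172^(2/3) × √0.0005 = 1.912 m/s. Hydraulic depth D_h = A/T = 19.81/16.17 = 1.225 m.
Froude number Fr = V/√(g·D_h) = 1.912/√(9.81×1.225) = 0.552, which is less than 1, so the flow is subcritical.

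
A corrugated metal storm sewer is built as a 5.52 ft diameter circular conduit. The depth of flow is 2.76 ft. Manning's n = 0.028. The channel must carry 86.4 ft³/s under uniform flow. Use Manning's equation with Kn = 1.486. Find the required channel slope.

For a circular section of diameter D = 5.52 ft at depth y = 2.76 ft, the central angle is θ = 2 arccos(1 − 2y/D) = 3.142 rad. Then A = (D²/8)(θ − sin θ) = 11.97 ft² and P = Dθ/2 = 8.671 ft.
Hydraulic radius R = A/P = 11.97/8.671 = 1.38 ft.
From Manning's equation, S = [nQ / (1.486 A R^(2/3))]² = [0.028 × 86.4 / (1.486 × 11.97 × 1.38^(2/3))]² = 0.012.

S = 0.012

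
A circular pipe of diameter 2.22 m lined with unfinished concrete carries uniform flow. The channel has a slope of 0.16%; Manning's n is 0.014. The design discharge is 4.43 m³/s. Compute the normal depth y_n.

y_n = 1.23 m

Manning's equation rearranged: A R^(2/3) = nQ / (1·√S) = 0.014 × 4.43 / (√0.0016) = 1.55.
Trying y = 0.908 m: A R^(2/3) = 0.9174 — short.
Trying y = 1.33 m: A R^(2/3) = 1.752 — over.
Trying y = 1.23 m: A R^(2/3) = 1.549 — matches.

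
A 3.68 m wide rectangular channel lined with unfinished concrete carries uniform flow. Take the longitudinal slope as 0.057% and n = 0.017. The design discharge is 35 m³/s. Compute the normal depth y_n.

Manning's equation rearranged: A R^(2/3) = nQ / (1·√S) = 0.017 × 35 / (√0.00057) = 24.92.
Trying y = 4.4 m: A R^(2/3) = 19.26 — short.
Trying y = 6.78 m: A R^(2/3) = 31.92 — over.
Trying y = 5.47 m: A R^(2/3) = 24.91 — close enough.

y_n = 5.47 m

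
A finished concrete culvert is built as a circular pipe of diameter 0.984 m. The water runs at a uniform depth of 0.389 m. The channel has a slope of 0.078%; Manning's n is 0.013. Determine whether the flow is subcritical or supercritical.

For a circular section of diameter D = 0.984 m at depth y = 0.389 m, the central angle is θ = 2 arccos(1 − 2y/D) = 2.72 rad. Then A = (D²/8)(θ − sin θ) = 0.2796 m² and P = Dθ/2 = 1.338 m.
Hydraulic radius R = A/P = 0.2796/1.338 = 0.209 m.
V = (1/n) R^(2/3) √S = (1/0.013) × 0.209^(2/3) × √0.00078 = 0.7565 m/s. Hydraulic depth D_h = A/T = 0.2796/0.9622 = 0.2906 m.
Froude number Fr = V/√(g·D_h) = 0.7565/√(9.81×0.2906) = 0.448, which is less than 1, so the flow is subcritical.

subcritical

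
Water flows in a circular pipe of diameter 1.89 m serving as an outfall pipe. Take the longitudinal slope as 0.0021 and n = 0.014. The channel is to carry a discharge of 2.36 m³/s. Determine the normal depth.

y_n = 0.859 m

Manning's equation rearranged: A R^(2/3) = nQ / (1·√S) = 0.014 × 2.36 / (√0.0021) = 0.721.
Try y = 1.1 m: A R^(2/3) = 1.091 — high.
Try y = 0.672 m: A R^(2/3) = 0.461 — low.
Try y = 0.859 m: A R^(2/3) = 0.7215 — ≈ 0.721.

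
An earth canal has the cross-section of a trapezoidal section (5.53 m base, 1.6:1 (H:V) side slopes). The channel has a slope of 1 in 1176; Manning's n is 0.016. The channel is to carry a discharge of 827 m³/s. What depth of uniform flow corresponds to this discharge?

y_n = 8.69 m

Manning's equation rearranged: A R^(2/3) = nQ / (1·√S) = 0.016 × 827 / (√0.0008503) = 453.8.
Try y = 9.39 m: A R^(2/3) = 542.4 — high.
Try y = 5.98 m: A R^(2/3) = 196.6 — low.
Try y = 8.69 m: A R^(2/3) = 453.9 — close enough.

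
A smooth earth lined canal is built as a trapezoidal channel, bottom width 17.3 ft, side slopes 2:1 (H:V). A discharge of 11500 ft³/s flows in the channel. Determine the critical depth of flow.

y_c = 14.6 ft

At critical depth, Q² T / (g A³) = 1, i.e. A³/T = Q²/g = 11500²/32.2 = 4107000.
Try y = 16.3 ft: A³/T = 6522000 — high.
Try y = 11 ft: A³/T = 1318000 — low.
Try y = 14.6 ft: A³/T = 4134000 — ≈ 4107000.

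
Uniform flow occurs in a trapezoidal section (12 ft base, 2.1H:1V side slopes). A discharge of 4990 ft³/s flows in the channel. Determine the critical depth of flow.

At critical depth, Q² T / (g A³) = 1, i.e. A³/T = Q²/g = 4990²/32.2 = 773300.
Trying y = 11.7 ft: A³/T = 1281000 — too large.
Trying y = 10.4 ft: A³/T = 782900 — close enough.

y_c = 10.4 ft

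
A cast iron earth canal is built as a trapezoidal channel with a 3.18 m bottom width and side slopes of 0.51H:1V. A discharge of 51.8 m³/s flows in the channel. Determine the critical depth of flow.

y_c = 2.59 m

At critical depth, Q² T / (g A³) = 1, i.e. A³/T = Q²/g = 51.8²/9.81 = 273.5.
Try y = 2.15 m: A³/T = 144.7 — low.
Try y = 3.04 m: A³/T = 473.5 — high.
Try y = 2.59 m: A³/T = 272.1 — close enough.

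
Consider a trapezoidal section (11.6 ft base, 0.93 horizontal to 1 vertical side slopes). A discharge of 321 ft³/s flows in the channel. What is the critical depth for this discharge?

At critical depth, Q² T / (g A³) = 1, i.e. A³/T = Q²/g = 321²/32.2 = 3200.
Try y = 3.04 ft: A³/T = 4890 — over.
Try y = 2.13 ft: A³/T = 1555 — short.
Try y = 2.67 ft: A³/T = 3209 — close enough.

y_c = 2.67 ft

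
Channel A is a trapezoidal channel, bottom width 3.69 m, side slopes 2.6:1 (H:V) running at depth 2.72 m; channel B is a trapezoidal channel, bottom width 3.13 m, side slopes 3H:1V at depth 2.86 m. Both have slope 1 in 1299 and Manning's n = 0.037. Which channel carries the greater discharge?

Channel A: With bottom width b = 3.69 m and side slope z = 2.6: A = (b + zy)y = (3.69 + 2.6×2.72)×2.72 = 29.27 m²; P = b + 2y√(1+z²) = 3.69 + 2×2.72×2.786 = 18.84 m. Hydraulic radius R = A/P = 29.27/18.84 = 1.553 m. Q_A = (1/0.037)·29.27·1.553^(2/3)·√0.0007698 = 29.44 m³/s.
Channel B: With bottom width b = 3.13 m and side slope z = 3: A = (b + zy)y = (3.13 + 3×2.86)×2.86 = 33.49 m²; P = b + 2y√(1+z²) = 3.13 + 2×2.86×3.162 = 21.22 m. Hydraulic radius R = A/P = 33.49/21.22 = 1.578 m. Q_B = (1/0.037)·33.49·1.578^(2/3)·√0.0007698 = 34.05 m³/s.
Q_A = 29.44 m³/s vs Q_B = 34.05 m³/s, so channel B carries more.

channel B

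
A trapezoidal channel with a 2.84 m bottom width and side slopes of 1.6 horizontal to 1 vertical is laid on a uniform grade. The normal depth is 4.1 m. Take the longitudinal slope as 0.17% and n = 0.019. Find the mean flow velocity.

V = 3.56 m/s

With bottom width b = 2.84 m and side slope z = 1.6: A = (b + zy)y = (2.84 + 1.6×4.1)×4.1 = 38.54 m²; P = b + 2y√(1+z²) = 2.84 + 2×4.1×1.887 = 18.31 m.
Hydraulic radius R = A/P = 38.54/18.31 = 2.105 m.
From Manning's equation, V = (1/n) R^(2/3) S^(1/2) = (1/0.019) × 2.105^(2/3) × 0.0017^(1/2) = 3.56 m/s.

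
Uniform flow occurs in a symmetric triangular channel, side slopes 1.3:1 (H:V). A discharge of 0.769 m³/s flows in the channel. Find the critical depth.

At critical depth, Q² T / (g A³) = 1, i.e. A³/T = Q²/g = 0.769²/9.81 = 0.06028.
Trying y = 0.661 m: A³/T = 0.1066 — too large.
Trying y = 0.456 m: A³/T = 0.01666 — too small.
Trying y = 0.59 m: A³/T = 0.06041 — ≈ 0.06028.

y_c = 0.59 m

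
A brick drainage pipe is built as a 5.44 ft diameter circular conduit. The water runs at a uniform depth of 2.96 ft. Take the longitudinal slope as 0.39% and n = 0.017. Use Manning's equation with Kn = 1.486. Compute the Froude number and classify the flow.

subcritical

For a circular section of diameter D = 5.44 ft at depth y = 2.96 ft, the central angle is θ = 2 arccos(1 − 2y/D) = 3.318 rad. Then A = (D²/8)(θ − sin θ) = 12.93 ft² and P = Dθ/2 = 9.026 ft.
Hydraulic radius R = A/P = 12.93/9.026 = 1.432 ft.
V = (1.486/n) R^(2/3) √S = (1.486/0.017) × 1.432^(2/3) × √0.0039 = 6.935 ft/s. Hydraulic depth D_h = A/T = 12.93/5.419 = 2.385 ft.
Froude number Fr = V/√(g·D_h) = 6.935/√(32.2×2.385) = 0.791, which is less than 1, so the flow is subcritical.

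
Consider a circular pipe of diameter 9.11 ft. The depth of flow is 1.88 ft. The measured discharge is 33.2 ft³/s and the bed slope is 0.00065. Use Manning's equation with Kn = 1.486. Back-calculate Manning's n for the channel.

For a circular section of diameter D = 9.11 ft at depth y = 1.88 ft, the central angle is θ = 2 arccos(1 − 2y/D) = 1.886 rad. Then A = (D²/8)(θ − sin θ) = 9.706 ft² and P = Dθ/2 = 8.592 ft.
Hydraulic radius R = A/P = 9.706/8.592 = 1.13 ft.
Rearranging Manning's equation: n = (1.486/Q) A R^(2/3) S^(1/2) = (1.486/33.2) × 9.706 × 1.13^(2/3) × √0.00065 = 0.012.

n = 0.012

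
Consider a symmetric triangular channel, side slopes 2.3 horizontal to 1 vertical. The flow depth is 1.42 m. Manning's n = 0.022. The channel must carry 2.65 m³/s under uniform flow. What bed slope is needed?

S = 0.00028

For a triangular section with side slope z = 2.3: A = zy² = 2.3×1.42² = 4.638 m²; P = 2y√(1+z²) = 2×1.42×2.508 = 7.123 m.
Hydraulic radius R = A/P = 4.638/7.123 = 0.6511 m.
From Manning's equation, S = [nQ / (1 A R^(2/3))]² = [0.022 × 2.65 / (1 × 4.638 × 0.6511^(2/3))]² = 0.00028.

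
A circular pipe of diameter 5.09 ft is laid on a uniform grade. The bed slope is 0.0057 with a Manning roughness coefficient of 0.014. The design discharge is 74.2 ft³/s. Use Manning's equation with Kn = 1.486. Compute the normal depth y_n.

Manning's equation rearranged: A R^(2/3) = nQ / (1.486·√S) = 0.014 × 74.2 / (1.486 × √0.0057) = 9.259.
Trying y = 2.81 ft: A R^(2/3) = 14.08 — high.
Trying y = 1.75 ft: A R^(2/3) = 6.075 — low.
Trying y = 2.2 ft: A R^(2/3) = 9.264 — matches.

y_n = 2.2 ft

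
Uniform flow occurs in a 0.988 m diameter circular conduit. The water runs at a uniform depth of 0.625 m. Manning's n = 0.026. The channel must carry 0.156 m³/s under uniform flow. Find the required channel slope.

S = 0.000341

For a circular section of diameter D = 0.988 m at depth y = 0.625 m, the central angle is θ = 2 arccos(1 − 2y/D) = 3.678 rad. Then A = (D²/8)(θ − sin θ) = 0.5112 m² and P = Dθ/2 = 1.817 m.
Hydraulic radius R = A/P = 0.5112/1.817 = 0.2813 m.
From Manning's equation, S = [nQ / (1 A R^(2/3))]² = [0.026 × 0.156 / (1 × 0.5112 × 0.2813^(2/3))]² = 0.000341.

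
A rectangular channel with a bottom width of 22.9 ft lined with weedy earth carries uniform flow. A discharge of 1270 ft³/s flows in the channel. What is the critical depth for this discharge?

For a rectangular channel, critical depth y_c = (q²/g)^(1/3) where q = Q/b = 1270/22.9 = 55.46 ft²/s.
So y_c = (55.46²/32.2)^(1/3) = 4.57 ft.

y_c = 4.57 ft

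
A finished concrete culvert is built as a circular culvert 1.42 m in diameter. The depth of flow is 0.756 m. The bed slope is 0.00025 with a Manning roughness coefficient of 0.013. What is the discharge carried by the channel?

For a circular section of diameter D = 1.42 m at depth y = 0.756 m, the central angle is θ = 2 arccos(1 − 2y/D) = 3.271 rad. Then A = (D²/8)(θ − sin θ) = 0.8571 m² and P = Dθ/2 = 2.323 m.
Hydraulic radius R = A/P = 0.8571/2.323 = 0.369 m.
Manning's equation: Q = (1/n) A R^(2/3) S^(1/2) = (1/0.013) × 0.8571 × 0.369^(2/3) × 0.00025^(1/2) = 0.536 m³/s.

Q = 0.536 m³/s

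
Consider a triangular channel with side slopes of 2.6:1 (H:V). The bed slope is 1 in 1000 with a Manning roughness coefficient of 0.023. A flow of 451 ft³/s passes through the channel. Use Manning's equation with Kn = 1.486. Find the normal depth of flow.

y_n = 6.4 ft

Manning's equation rearranged: A R^(2/3) = nQ / (1.486·√S) = 0.023 × 451 / (1.486 × √0.001) = 220.7.
Trying y = 5.35 ft: A R^(2/3) = 137 — too small.
Trying y = 7.17 ft: A R^(2/3) = 299 — too large.
Trying y = 6.4 ft: A R^(2/3) = 220.9 — ≈ 220.7.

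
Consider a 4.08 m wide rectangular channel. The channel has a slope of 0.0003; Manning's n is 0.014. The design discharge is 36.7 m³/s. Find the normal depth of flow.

Manning's equation rearranged: A R^(2/3) = nQ / (1·√S) = 0.014 × 36.7 / (√0.0003) = 29.66.
Trying y = 4 m: A R^(2/3) = 19.94 — low.
Trying y = 6.88 m: A R^(2/3) = 37.97 — high.
Trying y = 5.57 m: A R^(2/3) = 29.69 — ≈ 29.66.

y_n = 5.57 m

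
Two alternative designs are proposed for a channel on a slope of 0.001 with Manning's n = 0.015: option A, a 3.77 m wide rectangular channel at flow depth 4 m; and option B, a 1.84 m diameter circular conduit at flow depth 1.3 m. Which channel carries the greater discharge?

Channel A: Flow area A = b·y = 3.77 × 4 = 15.08 m². Wetted perimeter P = b + 2y = 3.77 + 2×4 = 11.77 m. Hydraulic radius R = A/P = 15.08/11.77 = 1.281 m. Q_A = (1/0.015)·15.08·1.281^(2/3)·√0.001 = 37.5 m³/s.
Channel B: For a circular section of diameter D = 1.84 m at depth y = 1.3 m, the central angle is θ = 2 arccos(1 − 2y/D) = 3.993 rad. Then A = (D²/8)(θ − sin θ) = 2.008 m² and P = Dθ/2 = 3.674 m. Hydraulic radius R = A/P = 2.008/3.674 = 0.5467 m. Q_B = (1/0.015)·2.008·0.5467^(2/3)·√0.001 = 2.831 m³/s.
Q_A = 37.5 m³/s vs Q_B = 2.831 m³/s, so channel A carries more.

channel A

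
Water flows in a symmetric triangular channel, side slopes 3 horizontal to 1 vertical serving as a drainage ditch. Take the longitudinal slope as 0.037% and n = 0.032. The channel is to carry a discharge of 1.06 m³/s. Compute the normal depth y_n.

Manning's equation rearranged: A R^(2/3) = nQ / (1·√S) = 0.032 × 1.06 / (√0.00037) = 1.763.
Try y = 0.885 m: A R^(2/3) = 1.317 — too small.
Try y = 1.25 m: A R^(2/3) = 3.308 — too large.
Try y = 0.987 m: A R^(2/3) = 1.762 — close enough.

y_n = 0.987 m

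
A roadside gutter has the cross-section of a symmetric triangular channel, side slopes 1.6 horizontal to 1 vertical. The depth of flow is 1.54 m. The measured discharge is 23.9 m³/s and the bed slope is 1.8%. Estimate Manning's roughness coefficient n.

For a triangular section with side slope z = 1.6: A = zy² = 1.6×1.54² = 3.795 m²; P = 2y√(1+z²) = 2×1.54×1.887 = 5.811 m.
Hydraulic radius R = A/P = 3.795/5.811 = 0.653 m.
Rearranging Manning's equation: n = (1/Q) A R^(2/3) S^(1/2) = (1/23.9) × 3.795 × 0.653^(2/3) × √0.018 = 0.016.

n = 0.016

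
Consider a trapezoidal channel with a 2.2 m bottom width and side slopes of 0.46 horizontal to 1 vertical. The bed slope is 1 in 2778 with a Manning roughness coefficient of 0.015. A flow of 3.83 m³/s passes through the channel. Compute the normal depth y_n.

Manning's equation rearranged: A R^(2/3) = nQ / (1·√S) = 0.015 × 3.83 / (√0.00036) = 3.028.
Trying y = 1.46 m: A R^(2/3) = 3.535 — high.
Trying y = 1.33 m: A R^(2/3) = 3.03 — close enough.

y_n = 1.33 m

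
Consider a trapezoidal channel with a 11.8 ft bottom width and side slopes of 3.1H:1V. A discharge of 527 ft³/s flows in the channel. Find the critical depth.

y_c = 3.03 ft

At critical depth, Q² T / (g A³) = 1, i.e. A³/T = Q²/g = 527²/32.2 = 8625.
Trying y = 3.46 ft: A³/T = 14240 — over.
Trying y = 2.39 ft: A³/T = 3635 — short.
Trying y = 3.03 ft: A³/T = 8657 — matches.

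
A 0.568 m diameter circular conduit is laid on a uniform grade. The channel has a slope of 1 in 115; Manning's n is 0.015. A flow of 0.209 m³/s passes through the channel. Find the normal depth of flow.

Manning's equation rearranged: A R^(2/3) = nQ / (1·√S) = 0.015 × 0.209 / (√0.008696) = 0.03362.
Try y = 0.246 m: A R^(2/3) = 0.02684 — short.
Try y = 0.28 m: A R^(2/3) = 0.03366 — close enough.

y_n = 0.28 m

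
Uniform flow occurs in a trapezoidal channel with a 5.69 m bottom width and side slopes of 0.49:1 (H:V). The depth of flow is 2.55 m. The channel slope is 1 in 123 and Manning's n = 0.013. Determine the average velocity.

V = 9.32 m/s

With bottom width b = 5.69 m and side slope z = 0.49: A = (b + zy)y = (5.69 + 0.49×2.55)×2.55 = 17.7 m²; P = b + 2y√(1+z²) = 5.69 + 2×2.55×1.114 = 11.37 m.
Hydraulic radius R = A/P = 17.7/11.37 = 1.556 m.
From Manning's equation, V = (1/n) R^(2/3) S^(1/2) = (1/0.013) × 1.556^(2/3) × 0.00813^(1/2) = 9.32 m/s.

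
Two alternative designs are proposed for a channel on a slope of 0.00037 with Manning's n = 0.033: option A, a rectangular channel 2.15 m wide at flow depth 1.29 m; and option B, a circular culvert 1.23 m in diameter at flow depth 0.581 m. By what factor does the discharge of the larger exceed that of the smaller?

Channel A: Flow area A = b·y = 2.15 × 1.29 = 2.773 m². Wetted perimeter P = b + 2y = 2.15 + 2×1.29 = 4.73 m. Hydraulic radius R = A/P = 2.773/4.73 = 0.5864 m. Q_A = (1/0.033)·2.773·0.5864^(2/3)·√0.00037 = 1.133 m³/s.
Channel B: For a circular section of diameter D = 1.23 m at depth y = 0.581 m, the central angle is θ = 2 arccos(1 − 2y/D) = 3.031 rad. Then A = (D²/8)(θ − sin θ) = 0.5523 m² and P = Dθ/2 = 1.864 m. Hydraulic radius R = A/P = 0.5523/1.864 = 0.2963 m. Q_B = (1/0.033)·0.5523·0.2963^(2/3)·√0.00037 = 0.1431 m³/s.
The larger discharge is 1.133 m³/s and the smaller is 0.1431 m³/s; the ratio is 7.92.

7.92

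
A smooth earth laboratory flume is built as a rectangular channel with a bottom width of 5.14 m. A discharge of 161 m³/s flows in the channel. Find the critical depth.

For a rectangular channel, critical depth y_c = (q²/g)^(1/3) where q = Q/b = 161/5.14 = 31.32 m²/s.
So y_c = (31.32²/9.81)^(1/3) = 4.64 m.

y_c = 4.64 m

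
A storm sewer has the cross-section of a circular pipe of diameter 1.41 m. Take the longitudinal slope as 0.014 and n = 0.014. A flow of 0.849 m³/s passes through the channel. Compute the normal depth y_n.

Manning's equation rearranged: A R^(2/3) = nQ / (1·√S) = 0.014 × 0.849 / (√0.014) = 0.1005.
At y = 0.412 m: A R^(2/3) = 0.145 — too large.
At y = 0.238 m: A R^(2/3) = 0.04829 — too small.
At y = 0.342 m: A R^(2/3) = 0.1005 — close enough.

y_n = 0.342 m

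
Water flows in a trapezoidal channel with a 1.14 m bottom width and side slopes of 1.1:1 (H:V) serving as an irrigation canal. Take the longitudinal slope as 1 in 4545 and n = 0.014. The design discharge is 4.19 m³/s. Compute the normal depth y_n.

Manning's equation rearranged: A R^(2/3) = nQ / (1·√S) = 0.014 × 4.19 / (√0.00022) = 3.955.
At y = 1.19 m: A R^(2/3) = 2.126 — low.
At y = 1.6 m: A R^(2/3) = 3.955 — matches.

y_n = 1.6 m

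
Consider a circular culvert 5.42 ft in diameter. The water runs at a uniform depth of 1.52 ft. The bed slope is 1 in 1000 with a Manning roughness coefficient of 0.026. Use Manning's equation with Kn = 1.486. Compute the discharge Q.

Q = 8.77 ft³/s

For a circular section of diameter D = 5.42 ft at depth y = 1.52 ft, the central angle is θ = 2 arccos(1 − 2y/D) = 2.232 rad. Then A = (D²/8)(θ − sin θ) = 5.3 ft² and P = Dθ/2 = 6.05 ft.
Hydraulic radius R = A/P = 5.3/6.05 = 0.8761 ft.
Manning's equation: Q = (1.486/n) A R^(2/3) S^(1/2) = (1.486/0.026) × 5.3 × 0.8761^(2/3) × 0.001^(1/2) = 8.77 ft³/s.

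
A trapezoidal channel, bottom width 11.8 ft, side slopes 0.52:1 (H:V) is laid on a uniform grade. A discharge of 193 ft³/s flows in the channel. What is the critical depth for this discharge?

At critical depth, Q² T / (g A³) = 1, i.e. A³/T = Q²/g = 193²/32.2 = 1157.
Trying y = 2.16 ft: A³/T = 1548 — high.
Trying y = 1.97 ft: A³/T = 1164 — ≈ 1157.

y_c = 1.97 ft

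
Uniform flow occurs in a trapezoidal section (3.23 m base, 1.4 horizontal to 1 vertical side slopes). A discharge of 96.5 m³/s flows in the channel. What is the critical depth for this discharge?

At critical depth, Q² T / (g A³) = 1, i.e. A³/T = Q²/g = 96.5²/9.81 = 949.3.
Trying y = 2.67 m: A³/T = 601.5 — too small.
Trying y = 3.77 m: A³/T = 2394 — too large.
Trying y = 3 m: A³/T = 952.2 — matches.

y_c = 3 m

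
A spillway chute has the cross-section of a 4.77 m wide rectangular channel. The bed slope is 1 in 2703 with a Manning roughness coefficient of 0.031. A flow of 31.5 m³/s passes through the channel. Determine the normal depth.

y_n = 7.21 m

Manning's equation rearranged: A R^(2/3) = nQ / (1·√S) = 0.031 × 31.5 / (√0.00037) = 50.77.
Try y = 6.44 m: A R^(2/3) = 44.45 — low.
Try y = 8.88 m: A R^(2/3) = 64.52 — high.
Try y = 7.21 m: A R^(2/3) = 50.74 — ≈ 50.77.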